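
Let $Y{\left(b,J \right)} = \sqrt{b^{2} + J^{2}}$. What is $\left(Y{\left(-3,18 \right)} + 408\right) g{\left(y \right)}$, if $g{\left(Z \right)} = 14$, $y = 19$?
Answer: $5712 + 42 \sqrt{37} \approx 5967.5$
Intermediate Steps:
$Y{\left(b,J \right)} = \sqrt{J^{2} + b^{2}}$
$\left(Y{\left(-3,18 \right)} + 408\right) g{\left(y \right)} = \left(\sqrt{18^{2} + \left(-3\right)^{2}} + 408\right) 14 = \left(\sqrt{324 + 9} + 408\right) 14 = \left(\sqrt{333} + 408\right) 14 = \left(3 \sqrt{37} + 408\right) 14 = \left(408 + 3 \sqrt{37}\right) 14 = 5712 + 42 \sqrt{37}$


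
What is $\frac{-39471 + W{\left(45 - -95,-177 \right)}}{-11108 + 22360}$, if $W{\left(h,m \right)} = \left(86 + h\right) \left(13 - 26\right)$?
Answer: $- \frac{42409}{11252} \approx -3.769$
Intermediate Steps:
$W{\left(h,m \right)} = -1118 - 13 h$ ($W{\left(h,m \right)} = \left(86 + h\right) \left(-13\right) = -1118 - 13 h$)
$\frac{-39471 + W{\left(45 - -95,-177 \right)}}{-11108 + 22360} = \frac{-39471 - \left(1118 + 13 \left(45 - -95\right)\right)}{-11108 + 22360} = \frac{-39471 - \left(1118 + 13 \left(45 + 95\right)\right)}{11252} = \left(-39471 - 2938\right) \frac{1}{11252} = \left(-42409\right) \frac{1}{11252} = - \frac{42409}{11252}$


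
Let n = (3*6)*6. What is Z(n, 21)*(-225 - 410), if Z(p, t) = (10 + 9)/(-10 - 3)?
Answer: 12065/13 ≈ 928.08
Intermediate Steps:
n = 108 (n = 18*6 = 108)
Z(p, t) = -19/13 (Z(p, t) = 19/(-13) = 19*(-1/13) = -19/13)
Z(n, 21)*(-225 - 410) = -19*(-225 - 410)/13 = -19/13*(-635) = 12065/13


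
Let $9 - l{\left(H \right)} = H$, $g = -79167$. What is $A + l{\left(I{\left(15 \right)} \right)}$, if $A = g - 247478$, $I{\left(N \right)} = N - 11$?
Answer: $-326640$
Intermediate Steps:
$I{\left(N \right)} = -11 + N$ ($I{\left(N \right)} = N - 11 = -11 + N$)
$l{\left(H \right)} = 9 - H$
$A = -326645$ ($A = -79167 - 247478 = -326645$)
$A + l{\left(I{\left(15 \right)} \right)} = -326645 + \left(9 - \left(-11 + 15\right)\right) = -326645 + \left(9 - 4\right) = -326645 + 5 = -326640$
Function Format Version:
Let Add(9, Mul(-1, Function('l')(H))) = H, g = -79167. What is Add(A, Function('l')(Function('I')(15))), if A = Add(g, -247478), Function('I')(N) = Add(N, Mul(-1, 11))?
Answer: -326640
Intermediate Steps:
Function('I')(N) = Add(-11, N) (Function('I')(N) = Add(N, -11) = Add(-11, N))
Function('l')(H) = Add(9, Mul(-1, H))
A = -326645 (A = Add(-79167, -247478) = -326645)
Add(A, Function('l')(Function('I')(15))) = Add(-326645, Add(9, Mul(-1, Add(-11, 15)))) = Add(-326645, Add(9, Mul(-1, 4))) = Add(-326645, Add(9, -4)) = Add(-326645, 5) = -326640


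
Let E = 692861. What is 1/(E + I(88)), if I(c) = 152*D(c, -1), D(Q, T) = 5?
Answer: 1/693621 ≈ 1.4417e-6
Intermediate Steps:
I(c) = 760 (I(c) = 152*5 = 760)
1/(E + I(88)) = 1/(692861 + 760) = 1/693621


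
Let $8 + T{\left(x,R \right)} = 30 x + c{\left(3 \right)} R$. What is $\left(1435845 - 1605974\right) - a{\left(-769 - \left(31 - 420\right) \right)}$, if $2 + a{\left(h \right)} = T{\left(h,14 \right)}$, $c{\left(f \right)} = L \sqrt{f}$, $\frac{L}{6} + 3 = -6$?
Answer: $-158719 + 756 \sqrt{3} \approx -1.5741 \cdot 10^{5}$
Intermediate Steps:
$L = -54$ ($L = -18 + 6 \left(-6\right) = -18 - 36 = -54$)
$c{\left(f \right)} = - 54 \sqrt{f}$
$T{\left(x,R \right)} = -8 + 30 x - 54 R \sqrt{3}$ ($T{\left(x,R \right)} = -8 + \left(30 x + - 54 \sqrt{3} R\right) = -8 - \left(- 30 x + 54 R \sqrt{3}\right) = -8 + 30 x - 54 R \sqrt{3}$)
$a{\left(h \right)} = -10 - 756 \sqrt{3} + 30 h$ ($a{\left(h \right)} = -2 - \left(8 - 30 h + 756 \sqrt{3}\right) = -10 - 756 \sqrt{3} + 30 h$)
$\left(1435845 - 1605974\right) - a{\left(-769 - \left(31 - 420\right) \right)} = \left(1435845 - 1605974\right) - \left(-10 - 756 \sqrt{3} + 30 \left(-769 - \left(31 - 420\right)\right)\right) = \left(1435845 - 1605974\right) - \left(-10 - 756 \sqrt{3} + 30 \left(-769 - -389\right)\right) = -170129 - \left(-10 - 756 \sqrt{3} + 30 \left(-769 + 389\right)\right) = -170129 - \left(-10 - 756 \sqrt{3} + 30 \left(-380\right)\right) = -170129 - \left(-10 - 756 \sqrt{3} - 11400\right) = -170129 - \left(-11410 - 756 \sqrt{3}\right) = -170129 + \left(11410 + 756 \sqrt{3}\right) = -158719 + 756 \sqrt{3}$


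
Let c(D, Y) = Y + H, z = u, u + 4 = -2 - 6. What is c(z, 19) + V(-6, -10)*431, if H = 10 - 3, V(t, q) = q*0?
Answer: 26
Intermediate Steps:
u = -12 (u = -4 + (-2 - 6) = -4 - 8 = -12)
V(t, q) = 0
H = 7
z = -12
c(D, Y) = 7 + Y (c(D, Y) = Y + 7 = 7 + Y)
c(z, 19) + V(-6, -10)*431 = (7 + 19) + 0*431 = 26 + 0 = 26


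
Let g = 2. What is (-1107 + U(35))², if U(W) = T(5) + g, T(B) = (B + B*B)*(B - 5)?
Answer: 1221025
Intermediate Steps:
T(B) = (-5 + B)*(B + B²) (T(B) = (B + B²)*(-5 + B) = (-5 + B)*(B + B²))
U(W) = 2 (U(W) = 5*(-5 + 5² - 4*5) + 2 = 5*(-5 + 25 - 20) + 2 = 5*0 + 2 = 0 + 2 = 2)
(-1107 + U(35))² = (-1107 + 2)² = (-1105)² = 1221025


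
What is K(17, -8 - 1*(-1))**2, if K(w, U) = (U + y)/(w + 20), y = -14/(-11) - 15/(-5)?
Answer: 900/165649 ≈ 0.0054332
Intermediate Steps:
y = 47/11 (y = -14*(-1/11) - 15*(-1/5) = 14/11 + 3 = 47/11 ≈ 4.2727)
K(w, U) = (47/11 + U)/(20 + w) (K(w, U) = (U + 47/11)/(w + 20) = (47/11 + U)/(20 + w))
K(17, -8 - 1*(-1))**2 = ((47/11 + (-8 - 1*(-1)))/(20 + 17))**2 = ((47/11 + (-8 + 1))/37)**2 = ((47/11 - 7)/37)**2 = ((1/37)*(-30/11))**2 = (-30/407)**2 = 900/165649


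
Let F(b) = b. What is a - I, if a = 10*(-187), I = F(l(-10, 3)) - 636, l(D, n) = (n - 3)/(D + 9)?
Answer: -1234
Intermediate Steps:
l(D, n) = (-3 + n)/(9 + D)
I = -636 (I = (-3 + 3)/(9 - 10) - 636 = 0/(-1) - 636 = -1*0 - 636 = 0 - 636 = -636)
a = -1870
a - I = -1870 - 1*(-636) = -1870 + 636 = -1234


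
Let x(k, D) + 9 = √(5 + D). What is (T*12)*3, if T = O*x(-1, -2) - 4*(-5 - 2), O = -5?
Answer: 2628 - 180*√3 ≈ 2316.2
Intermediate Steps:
x(k, D) = -9 + √(5 + D)
T = 73 - 5*√3 (T = -5*(-9 + √(5 - 2)) - 4*(-5 - 2) = -5*(-9 + √3) - 4*(-7) = (45 - 5*√3) + 28 = 73 - 5*√3 ≈ 64.340)
(T*12)*3 = ((73 - 5*√3)*12)*3 = (876 - 60*√3)*3 = 2628 - 180*√3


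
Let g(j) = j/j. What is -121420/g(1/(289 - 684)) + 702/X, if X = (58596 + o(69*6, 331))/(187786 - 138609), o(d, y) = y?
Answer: -7120394086/58927 ≈ -1.2083e+5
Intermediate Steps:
g(j) = 1
X = 58927/49177 (X = (58596 + 331)/(187786 - 138609) = 58927/49177 ≈ 1.1983)
-121420/g(1/(289 - 684)) + 702/X = -121420/1 + 702/(58927/49177) = -121420*1 + 702*(49177/58927) = -121420 + 34522254/58927 = -7120394086/58927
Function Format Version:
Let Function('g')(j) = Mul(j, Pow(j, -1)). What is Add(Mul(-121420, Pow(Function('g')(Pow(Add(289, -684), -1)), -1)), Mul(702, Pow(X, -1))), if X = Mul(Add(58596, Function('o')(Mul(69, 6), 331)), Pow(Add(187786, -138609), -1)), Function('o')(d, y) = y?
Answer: Rational(-7120394086, 58927) ≈ -1.2083e+5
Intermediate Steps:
Function('g')(j) = 1
X = Rational(58927, 49177) (X = Mul(Add(58596, 331), Pow(Add(187786, -138609), -1)) = Mul(58927, Pow(49177, -1)) = Mul(58927, Rational(1, 49177)) = Rational(58927, 49177) ≈ 1.1983)
Add(Mul(-121420, Pow(Function('g')(Pow(Add(289, -684), -1)), -1)), Mul(702, Pow(X, -1))) = Add(Mul(-121420, Pow(1, -1)), Mul(702, Pow(Rational(58927, 49177), -1))) = Add(Mul(-121420, 1), Mul(702, Rational(49177, 58927))) = Add(-121420, Rational(34522254, 58927)) = Rational(-7120394086, 58927)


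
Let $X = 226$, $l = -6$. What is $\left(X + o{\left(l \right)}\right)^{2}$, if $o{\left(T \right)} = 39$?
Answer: $70225$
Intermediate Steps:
$\left(X + o{\left(l \right)}\right)^{2} = \left(226 + 39\right)^{2} = 265^{2} = 70225$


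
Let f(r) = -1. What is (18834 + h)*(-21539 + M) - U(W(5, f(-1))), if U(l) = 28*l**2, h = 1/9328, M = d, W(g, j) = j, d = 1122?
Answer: -3586931362785/9328 ≈ -3.8453e+8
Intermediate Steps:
M = 1122
h = 1/9328 ≈ 0.00010720
(18834 + h)*(-21539 + M) - U(W(5, f(-1))) = (18834 + 1/9328)*(-21539 + 1122) - 28*(-1)**2 = (175683553/9328)*(-20417) - 28 = -3586931101601/9328 - 1*28 = -3586931101601/9328 - 28 = -3586931362785/9328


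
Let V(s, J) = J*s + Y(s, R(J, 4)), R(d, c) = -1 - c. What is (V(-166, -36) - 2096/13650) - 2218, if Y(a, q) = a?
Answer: 24514352/6825 ≈ 3591.8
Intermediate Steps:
V(s, J) = s + J*s (V(s, J) = J*s + s = s + J*s)
(V(-166, -36) - 2096/13650) - 2218 = (-166*(1 - 36) - 2096/13650) - 2218 = (-166*(-35) - 2096*1/13650) - 2218 = (5810 - 1048/6825) - 2218 = 39652202/6825 - 2218 = 24514352/6825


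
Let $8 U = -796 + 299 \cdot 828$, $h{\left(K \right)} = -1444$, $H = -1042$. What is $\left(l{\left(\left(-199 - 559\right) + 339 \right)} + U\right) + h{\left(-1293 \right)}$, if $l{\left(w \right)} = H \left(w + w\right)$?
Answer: $902599$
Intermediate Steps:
$l{\left(w \right)} = - 2084 w$ ($l{\left(w \right)} = - 1042 \left(w + w\right) = - 1042 \cdot 2 w = - 2084 w$)
$U = 30847$ ($U = \frac{-796 + 299 \cdot 828}{8} = \frac{-796 + 247572}{8} = \frac{1}{8} \cdot 246776 = 30847$)
$\left(l{\left(\left(-199 - 559\right) + 339 \right)} + U\right) + h{\left(-1293 \right)} = \left(- 2084 \left(\left(-199 - 559\right) + 339\right) + 30847\right) - 1444 = \left(- 2084 \left(-758 + 339\right) + 30847\right) - 1444 = \left(\left(-2084\right) \left(-419\right) + 30847\right) - 1444 = \left(873196 + 30847\right) - 1444 = 904043 - 1444 = 902599$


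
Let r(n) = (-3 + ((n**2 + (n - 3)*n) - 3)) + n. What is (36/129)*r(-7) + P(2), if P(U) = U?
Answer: 1358/43 ≈ 31.581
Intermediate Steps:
r(n) = -6 + n + n**2 + n*(-3 + n) (r(n) = (-3 + ((n**2 + (-3 + n)*n) - 3)) + n = (-3 + ((n**2 + n*(-3 + n)) - 3)) + n = (-3 + (-3 + n**2 + n*(-3 + n))) + n = (-6 + n**2 + n*(-3 + n)) + n = -6 + n + n**2 + n*(-3 + n))
(36/129)*r(-7) + P(2) = (36/129)*(-6 - 2*(-7) + 2*(-7)**2) + 2 = (36*(1/129))*(-6 + 14 + 2*49) + 2 = 12*(-6 + 14 + 98)/43 + 2 = (12/43)*106 + 2 = 1272/43 + 2 = 1358/43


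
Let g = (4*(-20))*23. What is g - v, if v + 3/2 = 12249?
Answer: -28175/2 ≈ -14088.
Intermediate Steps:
v = 24495/2 (v = -3/2 + 12249 = 24495/2 ≈ 12248.)
g = -1840 (g = -80*23 = -1840)
g - v = -1840 - 1*24495/2 = -1840 - 24495/2 = -28175/2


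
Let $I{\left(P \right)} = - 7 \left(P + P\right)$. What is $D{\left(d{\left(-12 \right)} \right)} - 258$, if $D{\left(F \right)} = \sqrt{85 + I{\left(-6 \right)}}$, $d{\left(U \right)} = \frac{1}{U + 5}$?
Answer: $-245$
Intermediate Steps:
$d{\left(U \right)} = \frac{1}{5 + U}$
$I{\left(P \right)} = - 14 P$ ($I{\left(P \right)} = - 7 \cdot 2 P = - 14 P$)
$D{\left(F \right)} = 13$ ($D{\left(F \right)} = \sqrt{85 - -84} = \sqrt{85 + 84} = \sqrt{169} = 13$)
$D{\left(d{\left(-12 \right)} \right)} - 258 = 13 - 258 = -245$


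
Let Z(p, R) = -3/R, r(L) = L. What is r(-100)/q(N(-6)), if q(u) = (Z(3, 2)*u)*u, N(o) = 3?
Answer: 200/27 ≈ 7.4074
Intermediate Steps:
q(u) = -3*u²/2 (q(u) = ((-3/2)*u)*u = ((-3*½)*u)*u = (-3*u/2)*u = -3*u²/2)
r(-100)/q(N(-6)) = -100/((-3/2*3²)) = -100/((-3/2*9)) = -100/(-27/2) = -100*(-2/27) = 200/27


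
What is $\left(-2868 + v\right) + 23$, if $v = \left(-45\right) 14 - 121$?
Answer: $-3596$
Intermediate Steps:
$v = -751$ ($v = -630 - 121 = -751$)
$\left(-2868 + v\right) + 23 = \left(-2868 - 751\right) + 23 = -3619 + 23 = -3596$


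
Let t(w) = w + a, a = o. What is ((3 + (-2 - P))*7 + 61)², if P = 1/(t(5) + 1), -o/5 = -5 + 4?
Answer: 549081/121 ≈ 4537.9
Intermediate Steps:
o = 5 (o = -5*(-5 + 4) = -5*(-1) = 5)
a = 5
t(w) = 5 + w (t(w) = w + 5 = 5 + w)
P = 1/11 (P = 1/((5 + 5) + 1) = 1/(10 + 1) = 1/11 ≈ 0.090909)
((3 + (-2 - P))*7 + 61)² = ((3 + (-2 - 1*1/11))*7 + 61)² = ((3 + (-2 - 1/11))*7 + 61)² = ((3 - 23/11)*7 + 61)² = ((10/11)*7 + 61)² = (70/11 + 61)² = (741/11)² = 549081/121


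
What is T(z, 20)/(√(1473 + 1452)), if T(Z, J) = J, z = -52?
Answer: 4*√13/39 ≈ 0.36980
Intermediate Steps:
T(z, 20)/(√(1473 + 1452)) = 20/(√(1473 + 1452)) = 20/(√2925) = 20/((15*√13)) = 20*(√13/195) = 4*√13/39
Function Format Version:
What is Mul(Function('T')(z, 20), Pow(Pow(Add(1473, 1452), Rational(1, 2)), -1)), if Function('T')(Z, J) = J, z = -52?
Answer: Mul(Rational(4, 39), Pow(13, Rational(1, 2))) ≈ 0.36980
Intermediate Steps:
Mul(Function('T')(z, 20), Pow(Pow(Add(1473, 1452), Rational(1, 2)), -1)) = Mul(20, Pow(Pow(Add(1473, 1452), Rational(1, 2)), -1)) = Mul(20, Pow(Pow(2925, Rational(1, 2)), -1)) = Mul(20, Pow(Mul(15, Pow(13, Rational(1, 2))), -1)) = Mul(20, Mul(Rational(1, 195), Pow(13, Rational(1, 2)))) = Mul(Rational(4, 39), Pow(13, Rational(1, 2)))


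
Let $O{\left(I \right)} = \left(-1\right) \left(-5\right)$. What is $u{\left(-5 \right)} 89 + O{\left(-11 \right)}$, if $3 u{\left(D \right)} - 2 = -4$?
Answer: $- \frac{163}{3} \approx -54.333$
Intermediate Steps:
$O{\left(I \right)} = 5$
$u{\left(D \right)} = - \frac{2}{3}$ ($u{\left(D \right)} = \frac{2}{3} + \frac{1}{3} \left(-4\right) = \frac{2}{3} - \frac{4}{3} = - \frac{2}{3}$)
$u{\left(-5 \right)} 89 + O{\left(-11 \right)} = \left(- \frac{2}{3}\right) 89 + 5 = - \frac{178}{3} + 5 = - \frac{163}{3}$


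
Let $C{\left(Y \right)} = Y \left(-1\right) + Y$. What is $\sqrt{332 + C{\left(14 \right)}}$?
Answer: $2 \sqrt{83} \approx 18.221$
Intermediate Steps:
$C{\left(Y \right)} = 0$ ($C{\left(Y \right)} = - Y + Y = 0$)
$\sqrt{332 + C{\left(14 \right)}} = \sqrt{332 + 0} = \sqrt{332} = 2 \sqrt{83}$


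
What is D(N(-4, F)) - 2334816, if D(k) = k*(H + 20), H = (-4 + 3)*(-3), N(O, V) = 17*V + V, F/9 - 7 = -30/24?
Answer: -4626783/2 ≈ -2.3134e+6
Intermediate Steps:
F = 207/4 (F = 63 + 9*(-30/24) = 63 + 9*(-30*1/24) = 63 + 9*(-5/4) = 63 - 45/4 = 207/4 ≈ 51.750)
N(O, V) = 18*V
H = 3 (H = -1*(-3) = 3)
D(k) = 23*k (D(k) = k*(3 + 20) = k*23 = 23*k)
D(N(-4, F)) - 2334816 = 23*(18*(207/4)) - 2334816 = 23*(1863/2) - 2334816 = 42849/2 - 2334816 = -4626783/2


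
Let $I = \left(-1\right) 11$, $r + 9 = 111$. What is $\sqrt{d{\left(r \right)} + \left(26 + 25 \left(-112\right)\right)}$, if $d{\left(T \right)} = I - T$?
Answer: $i \sqrt{2887} \approx 53.731 i$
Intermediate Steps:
$r = 102$ ($r = -9 + 111 = 102$)
$I = -11$
$d{\left(T \right)} = -11 - T$
$\sqrt{d{\left(r \right)} + \left(26 + 25 \left(-112\right)\right)} = \sqrt{\left(-11 - 102\right) + \left(26 + 25 \left(-112\right)\right)} = \sqrt{\left(-11 - 102\right) + \left(26 - 2800\right)} = \sqrt{-113 - 2774} = \sqrt{-2887} = i \sqrt{2887}$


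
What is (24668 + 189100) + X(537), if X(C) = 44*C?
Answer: 237396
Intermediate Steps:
(24668 + 189100) + X(537) = (24668 + 189100) + 44*537 = 213768 + 23628 = 237396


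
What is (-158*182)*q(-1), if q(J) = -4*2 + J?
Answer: 258804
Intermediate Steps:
q(J) = -8 + J
(-158*182)*q(-1) = (-158*182)*(-8 - 1) = -28756*(-9) = 258804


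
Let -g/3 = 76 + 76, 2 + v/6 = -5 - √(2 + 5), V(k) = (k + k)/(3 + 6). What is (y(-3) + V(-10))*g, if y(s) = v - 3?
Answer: 64600/3 + 2736*√7 ≈ 28772.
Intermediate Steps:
V(k) = 2*k/9 (V(k) = (2*k)/9 = (2*k)*(⅑) = 2*k/9)
v = -42 - 6*√7 (v = -12 + 6*(-5 - √(2 + 5)) = -12 + 6*(-5 - √7) = -12 + (-30 - 6*√7) = -42 - 6*√7 ≈ -57.875)
g = -456 (g = -3*(76 + 76) = -3*152 = -456)
y(s) = -45 - 6*√7 (y(s) = (-42 - 6*√7) - 3 = -45 - 6*√7)
(y(-3) + V(-10))*g = ((-45 - 6*√7) + (2/9)*(-10))*(-456) = ((-45 - 6*√7) - 20/9)*(-456) = (-425/9 - 6*√7)*(-456) = 64600/3 + 2736*√7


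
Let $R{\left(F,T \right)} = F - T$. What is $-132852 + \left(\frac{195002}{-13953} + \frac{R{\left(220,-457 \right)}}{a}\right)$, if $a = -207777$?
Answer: $- \frac{128397805900849}{966370827} \approx -1.3287 \cdot 10^{5}$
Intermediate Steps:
$-132852 + \left(\frac{195002}{-13953} + \frac{R{\left(220,-457 \right)}}{a}\right) = -132852 + \left(\frac{195002}{-13953} + \frac{220 - -457}{-207777}\right) = -132852 + \left(195002 \left(- \frac{1}{13953}\right) + \left(220 + 457\right) \left(- \frac{1}{207777}\right)\right) = -132852 + \left(- \frac{195002}{13953} + 677 \left(- \frac{1}{207777}\right)\right) = -132852 - \frac{13508792245}{966370827} = - \frac{128397805900849}{966370827}$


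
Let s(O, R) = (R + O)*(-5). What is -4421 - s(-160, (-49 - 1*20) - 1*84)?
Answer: -5986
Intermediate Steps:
s(O, R) = -5*O - 5*R (s(O, R) = (O + R)*(-5) = -5*O - 5*R)
-4421 - s(-160, (-49 - 1*20) - 1*84) = -4421 - (-5*(-160) - 5*((-49 - 1*20) - 1*84)) = -4421 - (800 - 5*((-49 - 20) - 84)) = -4421 - (800 - 5*(-69 - 84)) = -4421 - (800 - 5*(-153)) = -4421 - (800 + 765) = -4421 - 1*1565 = -4421 - 1565 = -5986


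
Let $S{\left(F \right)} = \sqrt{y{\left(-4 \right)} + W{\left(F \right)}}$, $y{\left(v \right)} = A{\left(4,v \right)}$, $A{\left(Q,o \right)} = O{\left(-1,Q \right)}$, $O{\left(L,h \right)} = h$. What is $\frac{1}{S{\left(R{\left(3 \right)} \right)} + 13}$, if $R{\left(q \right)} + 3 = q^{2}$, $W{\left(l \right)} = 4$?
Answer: $\frac{13}{161} - \frac{2 \sqrt{2}}{161} \approx 0.063177$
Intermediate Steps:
$A{\left(Q,o \right)} = Q$
$y{\left(v \right)} = 4$
$R{\left(q \right)} = -3 + q^{2}$
$S{\left(F \right)} = 2 \sqrt{2}$ ($S{\left(F \right)} = \sqrt{4 + 4} = \sqrt{8} = 2 \sqrt{2}$)
$\frac{1}{S{\left(R{\left(3 \right)} \right)} + 13} = \frac{1}{2 \sqrt{2} + 13} = \frac{1}{13 + 2 \sqrt{2}}$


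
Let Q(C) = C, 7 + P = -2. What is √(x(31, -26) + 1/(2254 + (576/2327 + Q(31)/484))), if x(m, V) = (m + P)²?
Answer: 44*√1611579669073287690/2538958993 ≈ 22.000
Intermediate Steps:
P = -9 (P = -7 - 2 = -9)
x(m, V) = (-9 + m)² (x(m, V) = (m - 9)² = (-9 + m)²)
√(x(31, -26) + 1/(2254 + (576/2327 + Q(31)/484))) = √((-9 + 31)² + 1/(2254 + (576/2327 + 31/484))) = √(22² + 1/(2254 + (576*(1/2327) + 31*(1/484)))) = √(484 + 1/(2254 + (576/2327 + 31/484))) = √(484 + 1/(2254 + 350921/1126268)) = √(484 + 1/(2538958993/1126268)) = √(484 + 1126268/2538958993) = √(1228857278880/2538958993) = 44*√1611579669073287690/2538958993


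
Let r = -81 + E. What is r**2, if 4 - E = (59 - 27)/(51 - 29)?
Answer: 744769/121 ≈ 6155.1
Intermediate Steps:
E = 28/11 (E = 4 - (59 - 27)/(51 - 29) = 4 - 32/22 = 4 - 1*16/11 = 4 - 16/11 = 28/11 ≈ 2.5455)
r = -863/11 (r = -81 + 28/11 = -863/11 ≈ -78.455)
r**2 = (-863/11)**2 = 744769/121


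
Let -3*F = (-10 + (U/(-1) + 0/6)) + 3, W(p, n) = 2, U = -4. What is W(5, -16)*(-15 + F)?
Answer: -28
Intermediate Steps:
F = 1 (F = -((-10 + (-4/(-1) + 0/6)) + 3)/3 = -((-10 + (-4*(-1) + 0*(⅙))) + 3)/3 = -((-10 + (4 + 0)) + 3)/3 = -((-10 + 4) + 3)/3 = -(-6 + 3)/3 = -⅓*(-3) = 1)
W(5, -16)*(-15 + F) = 2*(-15 + 1) = 2*(-14) = -28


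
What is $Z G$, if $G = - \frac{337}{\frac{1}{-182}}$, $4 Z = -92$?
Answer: $-1410682$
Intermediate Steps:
$Z = -23$ ($Z = \frac{1}{4} \left(-92\right) = -23$)
$G = 61334$ ($G = - \frac{337}{- \frac{1}{182}} = \left(-337\right) \left(-182\right) = 61334$)
$Z G = \left(-23\right) 61334 = -1410682$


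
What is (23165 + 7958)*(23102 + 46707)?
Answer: 2172665507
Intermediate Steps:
(23165 + 7958)*(23102 + 46707) = 31123*69809 = 2172665507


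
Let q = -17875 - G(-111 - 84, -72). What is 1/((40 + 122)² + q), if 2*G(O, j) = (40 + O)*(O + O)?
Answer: -1/21856 ≈ -4.5754e-5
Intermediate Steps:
G(O, j) = O*(40 + O) (G(O, j) = ((40 + O)*(O + O))/2 = ((40 + O)*(2*O))/2 = (2*O*(40 + O))/2 = O*(40 + O))
q = -48100 (q = -17875 - (-111 - 84)*(40 + (-111 - 84)) = -17875 - (-195)*(40 - 195) = -17875 - (-195)*(-155) = -17875 - 1*30225 = -17875 - 30225 = -48100)
1/((40 + 122)² + q) = 1/((40 + 122)² - 48100) = 1/(162² - 48100) = 1/(26244 - 48100) = 1/(-21856) = -1/21856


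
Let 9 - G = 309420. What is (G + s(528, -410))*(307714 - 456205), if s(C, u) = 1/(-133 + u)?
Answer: 8315999582478/181 ≈ 4.5945e+10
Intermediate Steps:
G = -309411 (G = 9 - 1*309420 = 9 - 309420 = -309411)
(G + s(528, -410))*(307714 - 456205) = (-309411 + 1/(-133 - 410))*(307714 - 456205) = (-309411 + 1/(-543))*(-148491) = (-309411 - 1/543)*(-148491) = -168010174/543*(-148491) = 8315999582478/181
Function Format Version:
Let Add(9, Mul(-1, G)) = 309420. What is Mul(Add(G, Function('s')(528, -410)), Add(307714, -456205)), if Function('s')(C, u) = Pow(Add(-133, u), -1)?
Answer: Rational(8315999582478, 181) ≈ 4.5945e+10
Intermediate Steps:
G = -309411 (G = Add(9, Mul(-1, 309420)) = Add(9, -309420) = -309411)
Mul(Add(G, Function('s')(528, -410)), Add(307714, -456205)) = Mul(Add(-309411, Pow(Add(-133, -410), -1)), Add(307714, -456205)) = Mul(Add(-309411, Pow(-543, -1)), -148491) = Mul(Add(-309411, Rational(-1, 543)), -148491) = Mul(Rational(-168010174, 543), -148491) = Rational(8315999582478, 181)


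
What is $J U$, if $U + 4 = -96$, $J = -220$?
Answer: $22000$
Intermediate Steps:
$U = -100$ ($U = -4 - 96 = -100$)
$J U = \left(-220\right) \left(-100\right) = 22000$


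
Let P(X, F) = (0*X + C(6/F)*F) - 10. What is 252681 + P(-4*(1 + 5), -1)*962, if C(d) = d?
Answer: 248833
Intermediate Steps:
P(X, F) = -4 (P(X, F) = (0*X + (6/F)*F) - 10 = (0 + 6) - 10 = 6 - 10 = -4)
252681 + P(-4*(1 + 5), -1)*962 = 252681 - 4*962 = 252681 - 3848 = 248833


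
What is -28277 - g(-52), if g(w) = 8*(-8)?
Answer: -28213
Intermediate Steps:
g(w) = -64
-28277 - g(-52) = -28277 - 1*(-64) = -28277 + 64 = -28213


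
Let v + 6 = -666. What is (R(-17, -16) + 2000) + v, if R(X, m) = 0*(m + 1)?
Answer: 1328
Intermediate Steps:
v = -672 (v = -6 - 666 = -672)
R(X, m) = 0 (R(X, m) = 0*(1 + m) = 0)
(R(-17, -16) + 2000) + v = (0 + 2000) - 672 = 2000 - 672 = 1328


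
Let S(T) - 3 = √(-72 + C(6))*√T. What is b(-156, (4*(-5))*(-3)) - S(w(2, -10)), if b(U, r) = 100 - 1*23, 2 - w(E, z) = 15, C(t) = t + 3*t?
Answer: 74 + 4*√39 ≈ 98.980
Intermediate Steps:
C(t) = 4*t
w(E, z) = -13 (w(E, z) = 2 - 1*15 = 2 - 15 = -13)
b(U, r) = 77 (b(U, r) = 100 - 23 = 77)
S(T) = 3 + 4*I*√3*√T (S(T) = 3 + √(-72 + 4*6)*√T = 3 + √(-72 + 24)*√T = 3 + √(-48)*√T = 3 + (4*I*√3)*√T = 3 + 4*I*√3*√T)
b(-156, (4*(-5))*(-3)) - S(w(2, -10)) = 77 - (3 + 4*I*√3*√(-13)) = 77 - (3 + 4*I*√3*(I*√13)) = 77 - (3 - 4*√39) = 77 + (-3 + 4*√39) = 74 + 4*√39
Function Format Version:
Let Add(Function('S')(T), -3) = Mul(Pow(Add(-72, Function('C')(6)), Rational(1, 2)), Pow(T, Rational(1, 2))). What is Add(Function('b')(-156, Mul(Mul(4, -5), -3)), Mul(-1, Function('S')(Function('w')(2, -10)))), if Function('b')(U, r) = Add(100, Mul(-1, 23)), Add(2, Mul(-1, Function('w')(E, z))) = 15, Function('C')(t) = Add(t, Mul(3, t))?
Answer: Add(74, Mul(4, Pow(39, Rational(1, 2)))) ≈ 98.980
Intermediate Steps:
Function('C')(t) = Mul(4, t)
Function('w')(E, z) = -13 (Function('w')(E, z) = Add(2, Mul(-1, 15)) = Add(2, -15) = -13)
Function('b')(U, r) = 77 (Function('b')(U, r) = Add(100, -23) = 77)
Function('S')(T) = Add(3, Mul(4, I, Pow(3, Rational(1, 2)), Pow(T, Rational(1, 2)))) (Function('S')(T) = Add(3, Mul(Pow(Add(-72, Mul(4, 6)), Rational(1, 2)), Pow(T, Rational(1, 2)))) = Add(3, Mul(Pow(Add(-72, 24), Rational(1, 2)), Pow(T, Rational(1, 2)))) = Add(3, Mul(Pow(-48, Rational(1, 2)), Pow(T, Rational(1, 2)))) = Add(3, Mul(Mul(4, I, Pow(3, Rational(1, 2))), Pow(T, Rational(1, 2)))) = Add(3, Mul(4, I, Pow(3, Rational(1, 2)), Pow(T, Rational(1, 2)))))
Add(Function('b')(-156, Mul(Mul(4, -5), -3)), Mul(-1, Function('S')(Function('w')(2, -10)))) = Add(77, Mul(-1, Add(3, Mul(4, I, Pow(3, Rational(1, 2)), Pow(-13, Rational(1, 2)))))) = Add(77, Mul(-1, Add(3, Mul(4, I, Pow(3, Rational(1, 2)), Mul(I, Pow(13, Rational(1, 2))))))) = Add(77, Mul(-1, Add(3, Mul(-4, Pow(39, Rational(1, 2)))))) = Add(77, Add(-3, Mul(4, Pow(39, Rational(1, 2))))) = Add(74, Mul(4, Pow(39, Rational(1, 2))))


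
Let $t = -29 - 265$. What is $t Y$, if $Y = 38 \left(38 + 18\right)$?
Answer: $-625632$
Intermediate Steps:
$Y = 2128$ ($Y = 38 \cdot 56 = 2128$)
$t = -294$
$t Y = \left(-294\right) 2128 = -625632$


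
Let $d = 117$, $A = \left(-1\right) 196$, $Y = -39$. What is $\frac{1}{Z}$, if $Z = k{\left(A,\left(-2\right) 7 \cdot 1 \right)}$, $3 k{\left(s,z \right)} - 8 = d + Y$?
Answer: $\frac{3}{86} \approx 0.034884$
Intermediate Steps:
$A = -196$
$k{\left(s,z \right)} = \frac{86}{3}$ ($k{\left(s,z \right)} = \frac{8}{3} + \frac{117 - 39}{3} = \frac{8}{3} + \frac{1}{3} \cdot 78 = \frac{8}{3} + 26 = \frac{86}{3}$)
$Z = \frac{86}{3} \approx 28.667$
$\frac{1}{Z} = \frac{1}{\frac{86}{3}} = \frac{3}{86}$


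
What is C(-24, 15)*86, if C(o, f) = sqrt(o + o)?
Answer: 344*I*sqrt(3) ≈ 595.83*I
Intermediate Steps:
C(o, f) = sqrt(2)*sqrt(o) (C(o, f) = sqrt(2*o) = sqrt(2)*sqrt(o))
C(-24, 15)*86 = (sqrt(2)*sqrt(-24))*86 = (sqrt(2)*(2*I*sqrt(6)))*86 = (4*I*sqrt(3))*86 = 344*I*sqrt(3)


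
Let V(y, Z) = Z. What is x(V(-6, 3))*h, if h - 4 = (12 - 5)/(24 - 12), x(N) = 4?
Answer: 55/3 ≈ 18.333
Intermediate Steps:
h = 55/12 (h = 4 + (12 - 5)/(24 - 12) = 4 + 7/12 = 55/12 ≈ 4.5833)
x(V(-6, 3))*h = 4*(55/12) = 55/3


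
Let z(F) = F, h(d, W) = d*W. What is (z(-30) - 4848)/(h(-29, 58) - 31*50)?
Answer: 2439/1616 ≈ 1.5093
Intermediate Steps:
h(d, W) = W*d
(z(-30) - 4848)/(h(-29, 58) - 31*50) = (-30 - 4848)/(58*(-29) - 31*50) = -4878/(-1682 - 1550) = -4878/(-3232) = -4878*(-1/3232) = 2439/1616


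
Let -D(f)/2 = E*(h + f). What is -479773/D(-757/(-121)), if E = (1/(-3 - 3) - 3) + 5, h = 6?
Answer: 15832509/1483 ≈ 10676.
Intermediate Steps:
E = 11/6 (E = (1/(-6) - 3) + 5 = (-1/6 - 3) + 5 = -19/6 + 5 = 11/6 ≈ 1.8333)
D(f) = -22 - 11*f/3 (D(f) = -11*(6 + f)/3 = -2*(11 + 11*f/6) = -22 - 11*f/3)
-479773/D(-757/(-121)) = -479773/(-22 - (-8327)/(3*(-121))) = -479773/(-22 - (-8327)*(-1)/(3*121)) = -479773/(-22 - 11/3*757/121) = -479773/(-22 - 757/33) = -479773/(-1483/33) = -479773*(-33/1483) = 15832509/1483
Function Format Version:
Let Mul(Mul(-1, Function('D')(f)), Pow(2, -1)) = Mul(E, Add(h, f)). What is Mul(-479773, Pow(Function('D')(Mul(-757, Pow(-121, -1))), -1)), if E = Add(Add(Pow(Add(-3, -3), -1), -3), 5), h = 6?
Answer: Rational(15832509, 1483) ≈ 10676.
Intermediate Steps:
E = Rational(11, 6) (E = Add(Add(Pow(-6, -1), -3), 5) = Add(Add(Rational(-1, 6), -3), 5) = Add(Rational(-19, 6), 5) = Rational(11, 6) ≈ 1.8333)
Function('D')(f) = Add(-22, Mul(Rational(-11, 3), f)) (Function('D')(f) = Mul(-2, Mul(Rational(11, 6), Add(6, f))) = Mul(-2, Add(11, Mul(Rational(11, 6), f))) = Add(-22, Mul(Rational(-11, 3), f)))
Mul(-479773, Pow(Function('D')(Mul(-757, Pow(-121, -1))), -1)) = Mul(-479773, Pow(Add(-22, Mul(Rational(-11, 3), Mul(-757, Pow(-121, -1)))), -1)) = Mul(-479773, Pow(Add(-22, Mul(Rational(-11, 3), Mul(-757, Rational(-1, 121)))), -1)) = Mul(-479773, Pow(Add(-22, Mul(Rational(-11, 3), Rational(757, 121))), -1)) = Mul(-479773, Pow(Add(-22, Rational(-757, 33)), -1)) = Mul(-479773, Pow(Rational(-1483, 33), -1)) = Mul(-479773, Rational(-33, 1483)) = Rational(15832509, 1483)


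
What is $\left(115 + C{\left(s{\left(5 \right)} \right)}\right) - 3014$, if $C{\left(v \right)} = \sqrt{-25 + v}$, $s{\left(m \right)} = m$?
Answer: $-2899 + 2 i \sqrt{5} \approx -2899.0 + 4.4721 i$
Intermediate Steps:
$\left(115 + C{\left(s{\left(5 \right)} \right)}\right) - 3014 = \left(115 + \sqrt{-25 + 5}\right) - 3014 = \left(115 + \sqrt{-20}\right) - 3014 = \left(115 + 2 i \sqrt{5}\right) - 3014 = -2899 + 2 i \sqrt{5}$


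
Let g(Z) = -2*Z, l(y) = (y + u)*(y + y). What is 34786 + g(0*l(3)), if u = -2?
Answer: 34786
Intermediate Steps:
l(y) = 2*y*(-2 + y) (l(y) = (y - 2)*(y + y) = (-2 + y)*(2*y) = 2*y*(-2 + y))
34786 + g(0*l(3)) = 34786 - 0*2*3*(-2 + 3) = 34786 - 0*2*3*1 = 34786 - 0*6 = 34786 - 2*0 = 34786 + 0 = 34786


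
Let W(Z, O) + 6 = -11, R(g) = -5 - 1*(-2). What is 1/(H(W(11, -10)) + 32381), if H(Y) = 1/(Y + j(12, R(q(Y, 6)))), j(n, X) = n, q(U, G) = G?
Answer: 5/161904 ≈ 3.0882e-5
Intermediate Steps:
R(g) = -3 (R(g) = -5 + 2 = -3)
W(Z, O) = -17 (W(Z, O) = -6 - 11 = -17)
H(Y) = 1/(12 + Y) (H(Y) = 1/(Y + 12) = 1/(12 + Y))
1/(H(W(11, -10)) + 32381) = 1/(1/(12 - 17) + 32381) = 1/(1/(-5) + 32381) = 1/(-1/5 + 32381) = 1/(161904/5) = 5/161904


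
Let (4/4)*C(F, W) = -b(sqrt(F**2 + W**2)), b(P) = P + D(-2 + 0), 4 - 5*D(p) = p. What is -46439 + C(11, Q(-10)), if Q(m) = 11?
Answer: -232201/5 - 11*sqrt(2) ≈ -46456.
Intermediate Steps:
D(p) = 4/5 - p/5
b(P) = 6/5 + P (b(P) = P + (4/5 - (-2 + 0)/5) = P + (4/5 - 1/5*(-2)) = P + (4/5 + 2/5) = P + 6/5 = 6/5 + P)
C(F, W) = -6/5 - sqrt(F**2 + W**2) (C(F, W) = -(6/5 + sqrt(F**2 + W**2)) = -6/5 - sqrt(F**2 + W**2))
-46439 + C(11, Q(-10)) = -46439 + (-6/5 - sqrt(11**2 + 11**2)) = -46439 + (-6/5 - sqrt(121 + 121)) = -46439 + (-6/5 - sqrt(242)) = -46439 + (-6/5 - 11*sqrt(2)) = -232201/5 - 11*sqrt(2)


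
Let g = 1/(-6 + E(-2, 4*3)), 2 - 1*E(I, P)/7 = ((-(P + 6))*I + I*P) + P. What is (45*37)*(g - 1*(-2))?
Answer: 106227/32 ≈ 3319.6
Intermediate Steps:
E(I, P) = 14 - 7*P - 7*I*P - 7*I*(-6 - P) (E(I, P) = 14 - 7*(((-(P + 6))*I + I*P) + P) = 14 - 7*(((-(6 + P))*I + I*P) + P) = 14 - 7*(((-6 - P)*I + I*P) + P) = 14 - 7*((I*(-6 - P) + I*P) + P) = 14 - 7*((I*P + I*(-6 - P)) + P) = 14 - 7*(P + I*P + I*(-6 - P)) = 14 + (-7*P - 7*I*P - 7*I*(-6 - P)) = 14 - 7*P - 7*I*P - 7*I*(-6 - P))
g = -1/160 (g = 1/(-6 + (14 - 28*3 + 42*(-2))) = 1/(-6 + (14 - 7*12 - 84)) = 1/(-6 + (14 - 84 - 84)) = 1/(-6 - 154) = 1/(-160) = -1/160 ≈ -0.0062500)
(45*37)*(g - 1*(-2)) = (45*37)*(-1/160 - 1*(-2)) = 1665*(-1/160 + 2) = 1665*(319/160) = 106227/32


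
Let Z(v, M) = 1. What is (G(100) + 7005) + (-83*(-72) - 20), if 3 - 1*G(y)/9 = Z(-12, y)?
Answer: 12979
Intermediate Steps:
G(y) = 18 (G(y) = 27 - 9*1 = 27 - 9 = 18)
(G(100) + 7005) + (-83*(-72) - 20) = (18 + 7005) + (-83*(-72) - 20) = 7023 + (5976 - 20) = 7023 + 5956 = 12979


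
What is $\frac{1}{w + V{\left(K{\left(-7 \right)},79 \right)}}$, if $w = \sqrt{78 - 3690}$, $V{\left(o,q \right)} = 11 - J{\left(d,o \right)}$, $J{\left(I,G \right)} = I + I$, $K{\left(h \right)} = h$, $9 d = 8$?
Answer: $\frac{747}{299461} - \frac{162 i \sqrt{903}}{299461} \approx 0.0024945 - 0.016256 i$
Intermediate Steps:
$d = \frac{8}{9}$ ($d = \frac{1}{9} \cdot 8 = \frac{8}{9} \approx 0.88889$)
$J{\left(I,G \right)} = 2 I$
$V{\left(o,q \right)} = \frac{83}{9}$ ($V{\left(o,q \right)} = 11 - 2 \cdot \frac{8}{9} = 11 - \frac{16}{9} = \frac{83}{9}$)
$w = 2 i \sqrt{903}$ ($w = \sqrt{-3612} = 2 i \sqrt{903} \approx 60.1 i$)
$\frac{1}{w + V{\left(K{\left(-7 \right)},79 \right)}} = \frac{1}{2 i \sqrt{903} + \frac{83}{9}} = \frac{1}{\frac{83}{9} + 2 i \sqrt{903}}$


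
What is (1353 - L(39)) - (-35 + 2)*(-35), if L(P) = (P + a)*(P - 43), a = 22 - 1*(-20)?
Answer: 522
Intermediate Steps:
a = 42 (a = 22 + 20 = 42)
L(P) = (-43 + P)*(42 + P) (L(P) = (P + 42)*(P - 43) = (42 + P)*(-43 + P) = (-43 + P)*(42 + P))
(1353 - L(39)) - (-35 + 2)*(-35) = (1353 - (-1806 + 39² - 1*39)) - (-35 + 2)*(-35) = (1353 - (-1806 + 1521 - 39)) - (-33)*(-35) = (1353 - 1*(-324)) - 1*1155 = (1353 + 324) - 1155 = 1677 - 1155 = 522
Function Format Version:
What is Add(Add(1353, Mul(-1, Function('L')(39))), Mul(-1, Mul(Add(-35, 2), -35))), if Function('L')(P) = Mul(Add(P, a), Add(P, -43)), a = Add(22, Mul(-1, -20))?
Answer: 522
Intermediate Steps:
a = 42 (a = Add(22, 20) = 42)
Function('L')(P) = Mul(Add(-43, P), Add(42, P)) (Function('L')(P) = Mul(Add(P, 42), Add(P, -43)) = Mul(Add(42, P), Add(-43, P)) = Mul(Add(-43, P), Add(42, P)))
Add(Add(1353, Mul(-1, Function('L')(39))), Mul(-1, Mul(Add(-35, 2), -35))) = Add(Add(1353, Mul(-1, Add(-1806, Pow(39, 2), Mul(-1, 39)))), Mul(-1, Mul(Add(-35, 2), -35))) = Add(Add(1353, Mul(-1, Add(-1806, 1521, -39))), Mul(-1, Mul(-33, -35))) = Add(Add(1353, Mul(-1, -324)), Mul(-1, 1155)) = Add(Add(1353, 324), -1155) = Add(1677, -1155) = 522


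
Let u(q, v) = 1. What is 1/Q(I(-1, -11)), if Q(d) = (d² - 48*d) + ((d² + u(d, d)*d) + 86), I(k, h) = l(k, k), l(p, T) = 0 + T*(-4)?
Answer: -1/70 ≈ -0.014286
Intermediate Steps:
l(p, T) = -4*T (l(p, T) = 0 - 4*T = -4*T)
I(k, h) = -4*k
Q(d) = 86 - 47*d + 2*d² (Q(d) = (d² - 48*d) + ((d² + 1*d) + 86) = (d² - 48*d) + ((d² + d) + 86) = (d² - 48*d) + ((d + d²) + 86) = (d² - 48*d) + (86 + d + d²) = 86 - 47*d + 2*d²)
1/Q(I(-1, -11)) = 1/(86 - (-188)*(-1) + 2*(-4*(-1))²) = 1/(86 - 47*4 + 2*4²) = 1/(86 - 188 + 2*16) = 1/(86 - 188 + 32) = 1/(-70) = -1/70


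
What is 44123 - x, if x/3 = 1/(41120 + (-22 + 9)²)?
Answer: 607264848/13763 ≈ 44123.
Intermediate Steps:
x = 1/13763 (x = 3/(41120 + (-22 + 9)²) = 3/(41120 + (-13)²) = 3/(41120 + 169) = 3/41289 = 3*(1/41289) = 1/13763 ≈ 7.2659e-5)
44123 - x = 44123 - 1*1/13763 = 44123 - 1/13763 = 607264848/13763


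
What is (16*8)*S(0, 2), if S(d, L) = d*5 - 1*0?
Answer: 0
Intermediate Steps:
S(d, L) = 5*d (S(d, L) = 5*d + 0 = 5*d)
(16*8)*S(0, 2) = (16*8)*(5*0) = 128*0 = 0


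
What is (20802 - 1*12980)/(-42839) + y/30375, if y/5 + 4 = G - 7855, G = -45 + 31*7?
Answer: -376822043/260246925 ≈ -1.4479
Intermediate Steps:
G = 172 (G = -45 + 217 = 172)
y = -38435 (y = -20 + 5*(172 - 7855) = -20 + 5*(-7683) = -20 - 38415 = -38435)
(20802 - 1*12980)/(-42839) + y/30375 = (20802 - 1*12980)/(-42839) - 38435/30375 = (20802 - 12980)*(-1/42839) - 38435*1/30375 = 7822*(-1/42839) - 7687/6075 = -7822/42839 - 7687/6075 = -376822043/260246925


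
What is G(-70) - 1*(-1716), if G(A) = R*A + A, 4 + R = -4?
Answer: 2206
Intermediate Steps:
R = -8 (R = -4 - 4 = -8)
G(A) = -7*A (G(A) = -8*A + A = -7*A)
G(-70) - 1*(-1716) = -7*(-70) - 1*(-1716) = 490 + 1716 = 2206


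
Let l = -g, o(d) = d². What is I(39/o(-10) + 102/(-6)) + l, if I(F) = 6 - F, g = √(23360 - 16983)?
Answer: 2261/100 - √6377 ≈ -57.246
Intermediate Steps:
g = √6377 ≈ 79.856
l = -√6377 ≈ -79.856
I(39/o(-10) + 102/(-6)) + l = (6 - (39/((-10)²) + 102/(-6))) - √6377 = (6 - (39/100 + 102*(-⅙))) - √6377 = (6 - (39*(1/100) - 17)) - √6377 = (6 - (39/100 - 17)) - √6377 = (6 - 1*(-1661/100)) - √6377 = (6 + 1661/100) - √6377 = 2261/100 - √6377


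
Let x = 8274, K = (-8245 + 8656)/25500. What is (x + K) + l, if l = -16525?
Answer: -70133363/8500 ≈ -8251.0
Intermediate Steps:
K = 137/8500 (K = 411*(1/25500) = 137/8500 ≈ 0.016118)
(x + K) + l = (8274 + 137/8500) - 16525 = 70329137/8500 - 16525 = -70133363/8500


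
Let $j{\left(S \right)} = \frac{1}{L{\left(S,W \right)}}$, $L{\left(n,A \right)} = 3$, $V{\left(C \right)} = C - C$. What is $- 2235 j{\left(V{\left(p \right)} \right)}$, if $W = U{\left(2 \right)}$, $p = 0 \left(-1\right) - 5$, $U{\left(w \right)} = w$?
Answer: $-745$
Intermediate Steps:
$p = -5$ ($p = 0 - 5 = -5$)
$W = 2$
$V{\left(C \right)} = 0$
$j{\left(S \right)} = \frac{1}{3}$
$- 2235 j{\left(V{\left(p \right)} \right)} = \left(-2235\right) \frac{1}{3} = -745$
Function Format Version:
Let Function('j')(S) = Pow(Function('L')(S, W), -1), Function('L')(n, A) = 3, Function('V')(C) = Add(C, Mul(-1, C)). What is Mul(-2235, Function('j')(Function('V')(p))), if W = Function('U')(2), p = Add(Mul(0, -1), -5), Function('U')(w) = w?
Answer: -745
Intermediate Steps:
p = -5 (p = Add(0, -5) = -5)
W = 2
Function('V')(C) = 0
Function('j')(S) = Rational(1, 3) (Function('j')(S) = Pow(3, -1) = Rational(1, 3))
Mul(-2235, Function('j')(Function('V')(p))) = Mul(-2235, Rational(1, 3)) = -745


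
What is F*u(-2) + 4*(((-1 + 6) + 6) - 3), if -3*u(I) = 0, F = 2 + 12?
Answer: 32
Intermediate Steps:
F = 14
u(I) = 0 (u(I) = -1/3*0 = 0)
F*u(-2) + 4*(((-1 + 6) + 6) - 3) = 14*0 + 4*(((-1 + 6) + 6) - 3) = 0 + 4*((5 + 6) - 3) = 0 + 4*(11 - 3) = 0 + 4*8 = 0 + 32 = 32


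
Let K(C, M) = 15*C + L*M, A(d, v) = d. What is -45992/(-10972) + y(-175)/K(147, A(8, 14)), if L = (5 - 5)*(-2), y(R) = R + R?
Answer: 696944/172809 ≈ 4.0330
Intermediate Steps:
y(R) = 2*R
L = 0 (L = 0*(-2) = 0)
K(C, M) = 15*C (K(C, M) = 15*C + 0*M = 15*C + 0 = 15*C)
-45992/(-10972) + y(-175)/K(147, A(8, 14)) = -45992/(-10972) + (2*(-175))/((15*147)) = -45992*(-1/10972) - 350/2205 = 11498/2743 - 350*1/2205 = 11498/2743 - 10/63 = 696944/172809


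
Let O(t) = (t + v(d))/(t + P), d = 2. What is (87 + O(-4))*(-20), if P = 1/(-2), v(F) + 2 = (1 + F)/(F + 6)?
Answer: -1765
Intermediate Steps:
v(F) = -2 + (1 + F)/(6 + F) (v(F) = -2 + (1 + F)/(F + 6) = -2 + (1 + F)/(6 + F))
P = -½ ≈ -0.50000
O(t) = (-13/8 + t)/(-½ + t) (O(t) = (t + (-11 - 1*2)/(6 + 2))/(t - ½) = (t + (-11 - 2)/8)/(-½ + t) = (t + (⅛)*(-13))/(-½ + t) = (t - 13/8)/(-½ + t) = (-13/8 + t)/(-½ + t))
(87 + O(-4))*(-20) = (87 + (-13 + 8*(-4))/(4*(-1 + 2*(-4))))*(-20) = (87 + (-13 - 32)/(4*(-1 - 8)))*(-20) = (87 + (¼)*(-45)/(-9))*(-20) = (87 + (¼)*(-⅑)*(-45))*(-20) = (87 + 5/4)*(-20) = (353/4)*(-20) = -1765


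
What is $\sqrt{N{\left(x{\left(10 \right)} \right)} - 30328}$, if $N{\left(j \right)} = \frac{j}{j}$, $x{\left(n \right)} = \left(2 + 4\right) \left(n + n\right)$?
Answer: $i \sqrt{30327} \approx 174.15 i$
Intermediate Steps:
$x{\left(n \right)} = 12 n$ ($x{\left(n \right)} = 6 \cdot 2 n = 12 n$)
$N{\left(j \right)} = 1$
$\sqrt{N{\left(x{\left(10 \right)} \right)} - 30328} = \sqrt{1 - 30328} = \sqrt{-30327} = i \sqrt{30327}$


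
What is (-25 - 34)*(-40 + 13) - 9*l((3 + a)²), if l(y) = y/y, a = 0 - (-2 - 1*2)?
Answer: 1584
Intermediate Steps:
a = 4 (a = 0 - (-2 - 2) = 0 - 1*(-4) = 0 + 4 = 4)
l(y) = 1
(-25 - 34)*(-40 + 13) - 9*l((3 + a)²) = (-25 - 34)*(-40 + 13) - 9*1 = -59*(-27) - 9 = 1593 - 9 = 1584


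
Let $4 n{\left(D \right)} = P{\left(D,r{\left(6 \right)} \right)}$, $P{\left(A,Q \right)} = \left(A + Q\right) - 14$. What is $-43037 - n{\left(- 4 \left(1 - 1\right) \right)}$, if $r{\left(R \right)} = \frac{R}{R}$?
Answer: $- \frac{172135}{4} \approx -43034.0$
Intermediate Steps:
$r{\left(R \right)} = 1$
$P{\left(A,Q \right)} = -14 + A + Q$
$n{\left(D \right)} = - \frac{13}{4} + \frac{D}{4}$ ($n{\left(D \right)} = \frac{-14 + D + 1}{4} = \frac{-13 + D}{4} = - \frac{13}{4} + \frac{D}{4}$)
$-43037 - n{\left(- 4 \left(1 - 1\right) \right)} = -43037 - \left(- \frac{13}{4} + \frac{\left(-4\right) \left(1 - 1\right)}{4}\right) = -43037 - \left(- \frac{13}{4} + \frac{\left(-4\right) 0}{4}\right) = -43037 - \left(- \frac{13}{4} + \frac{1}{4} \cdot 0\right) = -43037 - \left(- \frac{13}{4} + 0\right) = -43037 - - \frac{13}{4} = -43037 + \frac{13}{4} = - \frac{172135}{4}$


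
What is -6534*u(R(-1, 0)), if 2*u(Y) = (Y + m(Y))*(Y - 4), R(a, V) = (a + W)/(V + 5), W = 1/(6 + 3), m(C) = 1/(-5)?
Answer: -386716/75 ≈ -5156.2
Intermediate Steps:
m(C) = -⅕
W = ⅑ (W = 1/9 = ⅑ ≈ 0.11111)
R(a, V) = (⅑ + a)/(5 + V) (R(a, V) = (a + ⅑)/(V + 5) = (⅑ + a)/(5 + V))
u(Y) = (-4 + Y)*(-⅕ + Y)/2 (u(Y) = ((Y - ⅕)*(Y - 4))/2 = ((-⅕ + Y)*(-4 + Y))/2 = ((-4 + Y)*(-⅕ + Y))/2 = (-4 + Y)*(-⅕ + Y)/2)
-6534*u(R(-1, 0)) = -6534*(⅖ + ((⅑ - 1)/(5 + 0))²/2 - 21*(⅑ - 1)/(10*(5 + 0))) = -6534*(⅖ + (-8/9/5)²/2 - 21*(-8)/(10*5*9)) = -6534*(⅖ + ((⅕)*(-8/9))²/2 - 21*(-8)/(50*9)) = -6534*(⅖ + (-8/45)²/2 - 21/10*(-8/45)) = -6534*(⅖ + (½)*(64/2025) + 28/75) = -6534*(⅖ + 32/2025 + 28/75) = -6534*1598/2025 = -386716/75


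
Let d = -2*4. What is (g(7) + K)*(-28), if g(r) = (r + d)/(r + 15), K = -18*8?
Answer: 44366/11 ≈ 4033.3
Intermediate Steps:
d = -8
K = -144
g(r) = (-8 + r)/(15 + r) (g(r) = (r - 8)/(r + 15) = (-8 + r)/(15 + r))
(g(7) + K)*(-28) = ((-8 + 7)/(15 + 7) - 144)*(-28) = (-1/22 - 144)*(-28) = -3169/22*(-28) = 44366/11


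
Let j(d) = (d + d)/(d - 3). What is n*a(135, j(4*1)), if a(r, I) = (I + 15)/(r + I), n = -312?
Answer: -552/11 ≈ -50.182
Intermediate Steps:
j(d) = 2*d/(-3 + d) (j(d) = (2*d)/(-3 + d) = 2*d/(-3 + d))
a(r, I) = (15 + I)/(I + r)
n*a(135, j(4*1)) = -312*(15 + 2*(4*1)/(-3 + 4*1))/(2*(4*1)/(-3 + 4*1) + 135) = -312*(15 + 2*4/(-3 + 4))/(2*4/(-3 + 4) + 135) = -312*(15 + 2*4/1)/(2*4/1 + 135) = -312*(15 + 2*4*1)/(2*4*1 + 135) = -312*(15 + 8)/(8 + 135) = -312*23/143 = -552/11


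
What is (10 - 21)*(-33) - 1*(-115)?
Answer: 478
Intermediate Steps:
(10 - 21)*(-33) - 1*(-115) = -11*(-33) + 115 = 363 + 115 = 478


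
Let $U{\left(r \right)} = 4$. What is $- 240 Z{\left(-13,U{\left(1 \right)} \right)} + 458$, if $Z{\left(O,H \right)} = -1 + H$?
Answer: $-262$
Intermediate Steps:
$- 240 Z{\left(-13,U{\left(1 \right)} \right)} + 458 = - 240 \left(-1 + 4\right) + 458 = \left(-240\right) 3 + 458 = -720 + 458 = -262$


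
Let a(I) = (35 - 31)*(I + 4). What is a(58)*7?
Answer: 1736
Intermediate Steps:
a(I) = 16 + 4*I (a(I) = 4*(4 + I) = 16 + 4*I)
a(58)*7 = (16 + 4*58)*7 = (16 + 232)*7 = 248*7 = 1736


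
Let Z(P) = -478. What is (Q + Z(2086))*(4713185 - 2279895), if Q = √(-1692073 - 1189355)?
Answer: -1163112620 + 4866580*I*√720357 ≈ -1.1631e+9 + 4.1305e+9*I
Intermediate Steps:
Q = 2*I*√720357 (Q = √(-2881428) = 2*I*√720357 ≈ 1697.5*I)
(Q + Z(2086))*(4713185 - 2279895) = (2*I*√720357 - 478)*(4713185 - 2279895) = (-478 + 2*I*√720357)*2433290 = -1163112620 + 4866580*I*√720357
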